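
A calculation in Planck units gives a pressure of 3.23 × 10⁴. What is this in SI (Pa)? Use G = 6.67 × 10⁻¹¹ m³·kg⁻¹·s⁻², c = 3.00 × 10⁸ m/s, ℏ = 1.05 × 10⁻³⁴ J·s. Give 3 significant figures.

1.51 × 10¹¹⁸ Pa

One Planck pressure: p_P = c⁷/(ℏG²) = 4.68 × 10¹¹³ Pa.
3.23 × 10⁴ × 4.68 × 10¹¹³ Pa = 1.51 × 10¹¹⁸ Pa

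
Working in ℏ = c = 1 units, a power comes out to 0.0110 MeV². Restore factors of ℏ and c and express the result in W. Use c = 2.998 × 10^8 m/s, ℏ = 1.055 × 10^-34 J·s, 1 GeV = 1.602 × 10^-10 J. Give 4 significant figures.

Power is [E]/[T] = [E]²/ℏ.
1 GeV² → 1/ℏ × (1 GeV in J)² = 2.433 × 10^14 W.
Convert the energy scale: 0.0110 MeV² = 1.10 × 10^-8 GeV².
Result: 1.10 × 10^-8 × 2.433 × 10^14 = 2.676 × 10^6 W.

2.676 × 10^6 W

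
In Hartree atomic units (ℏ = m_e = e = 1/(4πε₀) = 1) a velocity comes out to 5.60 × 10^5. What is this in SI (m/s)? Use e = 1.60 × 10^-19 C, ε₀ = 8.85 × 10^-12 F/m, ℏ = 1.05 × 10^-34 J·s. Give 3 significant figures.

1.23 × 10^12 m/s

One atomic unit of velocity: v_au = e²/(4πε₀ℏ) = 2.19 × 10^6 m/s.
5.60 × 10^5 × 2.19 × 10^6 m/s = 1.23 × 10^12 m/s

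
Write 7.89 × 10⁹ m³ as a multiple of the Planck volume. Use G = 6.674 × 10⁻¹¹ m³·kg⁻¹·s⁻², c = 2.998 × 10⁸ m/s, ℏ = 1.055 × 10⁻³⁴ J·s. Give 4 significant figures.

Planck volume: V_P = (ℏG/c³)^(3/2) = 4.224 × 10⁻¹⁰⁵ m³.
7.89 × 10⁹ / 4.224 × 10⁻¹⁰⁵ = 1.868 × 10¹¹⁴

1.868 × 10¹¹⁴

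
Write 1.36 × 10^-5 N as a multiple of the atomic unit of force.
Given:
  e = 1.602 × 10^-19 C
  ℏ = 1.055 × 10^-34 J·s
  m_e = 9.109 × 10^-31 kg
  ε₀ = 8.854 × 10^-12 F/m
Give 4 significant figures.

165.5

atomic unit of force: F_au = E_h/a₀ = m_e²e⁶/((4πε₀)³ℏ⁴) = 8.220 × 10^-8 N.
1.36 × 10^-5 / 8.220 × 10^-8 = 165.5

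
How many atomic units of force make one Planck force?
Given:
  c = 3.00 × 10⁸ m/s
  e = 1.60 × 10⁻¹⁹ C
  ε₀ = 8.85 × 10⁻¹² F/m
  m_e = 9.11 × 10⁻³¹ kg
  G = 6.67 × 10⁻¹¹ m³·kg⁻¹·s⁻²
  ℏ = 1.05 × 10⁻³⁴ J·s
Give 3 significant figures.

1.46 × 10⁵¹

Planck force: F_P = c⁴/G = 1.21 × 10⁴⁴ N
atomic unit of force: F_au = E_h/a₀ = m_e²e⁶/((4πε₀)³ℏ⁴) = 8.33 × 10⁻⁸ N
ratio = 1.21 × 10⁴⁴ / 8.33 × 10⁻⁸ = 1.46 × 10⁵¹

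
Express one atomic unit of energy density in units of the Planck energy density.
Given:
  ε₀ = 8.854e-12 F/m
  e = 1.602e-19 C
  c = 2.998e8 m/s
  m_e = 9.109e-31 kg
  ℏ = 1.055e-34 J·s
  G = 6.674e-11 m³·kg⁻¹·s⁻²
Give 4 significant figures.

atomic unit of energy density: u_au = E_h/a₀³ = m_e⁴e¹⁰/((4πε₀)⁵ℏ⁸) = 2.929e13 J/m³
Planck energy density: u_P = c⁷/(ℏG²) = 4.632e113 J/m³
ratio = 2.929e13 / 4.632e113 = 6.323e-101

6.323e-101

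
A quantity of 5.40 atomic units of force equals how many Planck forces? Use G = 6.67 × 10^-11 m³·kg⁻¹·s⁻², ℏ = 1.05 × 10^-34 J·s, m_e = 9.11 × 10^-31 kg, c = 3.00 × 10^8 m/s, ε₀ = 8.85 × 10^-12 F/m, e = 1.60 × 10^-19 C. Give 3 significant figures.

3.70 × 10^-51

atomic unit of force: F_au = E_h/a₀ = m_e²e⁶/((4πε₀)³ℏ⁴) = 8.33 × 10^-8 N
Planck force: F_P = c⁴/G = 1.21 × 10^44 N
5.40 × 8.33 × 10^-8 / 1.21 × 10^44 = 3.70 × 10^-51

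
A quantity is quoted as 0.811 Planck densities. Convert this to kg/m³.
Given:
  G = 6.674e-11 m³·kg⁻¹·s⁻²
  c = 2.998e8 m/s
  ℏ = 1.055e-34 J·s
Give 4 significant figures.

4.180e96 kg/m³

One Planck density: ρ_P = c⁵/(ℏG²) = 5.154e96 kg/m³.
0.811 × 5.154e96 kg/m³ = 4.180e96 kg/m³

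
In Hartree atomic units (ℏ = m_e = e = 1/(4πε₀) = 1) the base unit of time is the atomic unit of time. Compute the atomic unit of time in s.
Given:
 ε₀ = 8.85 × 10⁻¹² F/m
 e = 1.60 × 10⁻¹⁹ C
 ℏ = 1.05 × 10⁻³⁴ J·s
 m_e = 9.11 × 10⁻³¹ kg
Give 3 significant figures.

2.40 × 10⁻¹⁷ s

τ_au = (4πε₀)²ℏ³/(m_e e⁴)
E_h = 4.38 × 10⁻¹⁸ J
ℏ/E_h = 2.40 × 10⁻¹⁷ s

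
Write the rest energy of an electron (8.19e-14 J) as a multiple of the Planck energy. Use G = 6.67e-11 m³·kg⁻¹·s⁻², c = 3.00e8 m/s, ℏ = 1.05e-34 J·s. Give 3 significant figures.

Planck energy: E_P = √(ℏc⁵/G) = 1.96e9 J.
8.19e-14 / 1.96e9 = 4.19e-23

4.19e-23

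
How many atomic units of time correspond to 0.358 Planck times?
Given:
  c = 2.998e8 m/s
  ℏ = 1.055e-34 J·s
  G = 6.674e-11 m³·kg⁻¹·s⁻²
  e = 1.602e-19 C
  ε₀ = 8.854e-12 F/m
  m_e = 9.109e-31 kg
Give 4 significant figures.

7.967e-28

Planck time: t_P = √(ℏG/c⁵) = 5.392e-44 s
atomic unit of time: τ_au = (4πε₀)²ℏ³/(m_e e⁴) = 2.423e-17 s
0.358 × 5.392e-44 / 2.423e-17 = 7.967e-28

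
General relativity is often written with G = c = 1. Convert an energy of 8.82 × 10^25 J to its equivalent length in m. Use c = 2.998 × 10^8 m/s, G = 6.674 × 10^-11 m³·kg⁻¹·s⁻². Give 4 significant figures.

7.287 × 10^-19 m

Energy → length via G/c⁴.
8.82 × 10^25 J × (G/c⁴) = 7.287 × 10^-19 m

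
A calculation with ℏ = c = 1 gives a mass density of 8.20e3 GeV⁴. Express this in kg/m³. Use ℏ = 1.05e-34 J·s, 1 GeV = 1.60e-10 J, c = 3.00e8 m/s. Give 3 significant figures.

Mass density is [E]/(c²[L]³) = [E]⁴/(ℏ³c⁵).
1 GeV⁴ → 1/(ℏ³c⁵) × (1 GeV in J)⁴ = 2.33e20 kg/m³.
Result: 8.20e3 × 2.33e20 = 1.91e24 kg/m³.

1.91e24 kg/m³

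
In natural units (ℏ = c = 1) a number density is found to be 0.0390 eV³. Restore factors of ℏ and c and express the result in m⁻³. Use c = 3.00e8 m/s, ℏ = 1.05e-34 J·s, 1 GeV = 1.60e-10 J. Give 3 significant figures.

Number density is [L]⁻³ = [E]³/(ℏc)³.
1 GeV³ → 1/(ℏc)³ × (1 GeV in J)³ = 1.31e47 m⁻³.
Convert the energy scale: 0.0390 eV³ = 3.90e-29 GeV³.
Result: 3.90e-29 × 1.31e47 = 5.11e18 m⁻³.

5.11e18 m⁻³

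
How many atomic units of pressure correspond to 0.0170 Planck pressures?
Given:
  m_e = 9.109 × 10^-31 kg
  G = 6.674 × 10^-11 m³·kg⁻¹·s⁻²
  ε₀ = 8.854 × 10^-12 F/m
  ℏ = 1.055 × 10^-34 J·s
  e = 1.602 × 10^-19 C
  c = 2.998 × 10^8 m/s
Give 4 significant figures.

Planck pressure: p_P = c⁷/(ℏG²) = 4.632 × 10^113 Pa
atomic unit of pressure: P_au = E_h/a₀³ = m_e⁴e¹⁰/((4πε₀)⁵ℏ⁸) = 2.929 × 10^13 Pa
0.0170 × 4.632 × 10^113 / 2.929 × 10^13 = 2.688 × 10^98

2.688 × 10^98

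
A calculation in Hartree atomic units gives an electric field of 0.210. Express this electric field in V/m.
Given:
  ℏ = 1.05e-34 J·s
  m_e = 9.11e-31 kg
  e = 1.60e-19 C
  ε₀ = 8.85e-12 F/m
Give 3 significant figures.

One atomic unit of electric field: E_au = E_h/(e a₀) = m_e²e⁵/((4πε₀)³ℏ⁴) = 5.20e11 V/m.
0.210 × 5.20e11 V/m = 1.09e11 V/m

1.09e11 V/m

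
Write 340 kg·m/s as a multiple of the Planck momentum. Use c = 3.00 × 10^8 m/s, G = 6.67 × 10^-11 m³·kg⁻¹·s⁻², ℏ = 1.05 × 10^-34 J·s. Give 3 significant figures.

Planck momentum: p_P = √(ℏc³/G) = 6.52 kg·m/s.
340 / 6.52 = 52.2

52.2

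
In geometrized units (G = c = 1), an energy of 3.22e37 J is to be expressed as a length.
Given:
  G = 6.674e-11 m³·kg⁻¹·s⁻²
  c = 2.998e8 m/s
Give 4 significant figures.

Energy → length via G/c⁴.
3.22e37 J × (G/c⁴) = 2.660e-7 m

2.660e-7 m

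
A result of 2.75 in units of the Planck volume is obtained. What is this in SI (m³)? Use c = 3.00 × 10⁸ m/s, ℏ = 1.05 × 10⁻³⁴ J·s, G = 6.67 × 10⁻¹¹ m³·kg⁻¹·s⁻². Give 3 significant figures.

1.15 × 10⁻¹⁰⁴ m³

One Planck volume: V_P = (ℏG/c³)^(3/2) = 4.18 × 10⁻¹⁰⁵ m³.
2.75 × 4.18 × 10⁻¹⁰⁵ m³ = 1.15 × 10⁻¹⁰⁴ m³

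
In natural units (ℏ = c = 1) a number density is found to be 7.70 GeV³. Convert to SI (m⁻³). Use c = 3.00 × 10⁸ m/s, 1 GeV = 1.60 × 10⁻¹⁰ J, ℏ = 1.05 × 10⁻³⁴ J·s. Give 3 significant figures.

Number density is [L]⁻³ = [E]³/(ℏc)³.
1 GeV³ → 1/(ℏc)³ × (1 GeV in J)³ = 1.31 × 10⁴⁷ m⁻³.
Result: 7.70 × 1.31 × 10⁴⁷ = 1.01 × 10⁴⁸ m⁻³.

1.01 × 10⁴⁸ m⁻³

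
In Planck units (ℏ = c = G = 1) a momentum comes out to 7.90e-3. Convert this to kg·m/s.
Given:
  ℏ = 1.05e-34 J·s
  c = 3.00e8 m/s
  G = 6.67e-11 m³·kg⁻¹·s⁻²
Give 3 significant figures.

One Planck momentum: p_P = √(ℏc³/G) = 6.52 kg·m/s.
7.90e-3 × 6.52 kg·m/s = 0.0515 kg·m/s

0.0515 kg·m/s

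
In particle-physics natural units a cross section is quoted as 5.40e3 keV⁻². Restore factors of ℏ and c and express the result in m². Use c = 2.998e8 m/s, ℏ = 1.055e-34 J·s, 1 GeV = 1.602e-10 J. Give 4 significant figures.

Area is [L]² = [E]⁻²·(ℏc)²; restore (ℏc)².
1 GeV⁻² → (ℏc)² × (1 GeV in J)⁻² = 3.898e-32 m².
Convert the energy scale: 5.40e3 keV⁻² = 5.40e15 GeV⁻².
Result: 5.40e15 × 3.898e-32 = 2.105e-16 m².

2.105e-16 m²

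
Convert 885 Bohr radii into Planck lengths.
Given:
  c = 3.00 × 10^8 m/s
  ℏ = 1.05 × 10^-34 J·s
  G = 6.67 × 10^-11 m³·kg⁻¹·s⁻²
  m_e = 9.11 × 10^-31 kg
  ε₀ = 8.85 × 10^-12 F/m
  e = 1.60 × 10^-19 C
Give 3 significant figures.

Bohr radius: a₀ = 4πε₀ℏ²/(m_e e²) = 5.26 × 10^-11 m
Planck length: ℓ_P = √(ℏG/c³) = 1.61 × 10^-35 m
885 × 5.26 × 10^-11 / 1.61 × 10^-35 = 2.89 × 10^27

2.89 × 10^27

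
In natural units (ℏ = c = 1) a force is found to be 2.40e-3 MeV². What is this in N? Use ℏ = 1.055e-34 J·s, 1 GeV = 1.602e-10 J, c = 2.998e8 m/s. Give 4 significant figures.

1.947e-3 N

Force is [E]/[L] = [E]²/(ℏc); restore (ℏc)⁻¹.
1 GeV² → 1/(ℏc) × (1 GeV in J)² = 8.114e5 N.
Convert the energy scale: 2.40e-3 MeV² = 2.40e-9 GeV².
Result: 2.40e-9 × 8.114e5 = 1.947e-3 N.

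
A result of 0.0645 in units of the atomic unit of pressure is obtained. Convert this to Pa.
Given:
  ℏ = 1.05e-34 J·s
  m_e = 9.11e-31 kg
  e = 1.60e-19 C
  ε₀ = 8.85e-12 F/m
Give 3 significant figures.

1.94e12 Pa

One atomic unit of pressure: P_au = E_h/a₀³ = m_e⁴e¹⁰/((4πε₀)⁵ℏ⁸) = 3.01e13 Pa.
0.0645 × 3.01e13 Pa = 1.94e12 Pa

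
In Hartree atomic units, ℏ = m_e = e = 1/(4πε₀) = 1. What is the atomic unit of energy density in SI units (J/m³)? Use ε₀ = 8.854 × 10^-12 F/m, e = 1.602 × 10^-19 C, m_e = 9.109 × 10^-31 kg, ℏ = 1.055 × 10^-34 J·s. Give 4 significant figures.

2.929 × 10^13 J/m³

The unique combination of the constants set to 1 with dimensions of energy density is u_au = E_h/a₀³ = m_e⁴e¹⁰/((4πε₀)⁵ℏ⁸).
E_h = 4.354 × 10^-18 J
a₀ = 5.297 × 10^-11 m
E_h/a₀³ = 2.929 × 10^13 J/m³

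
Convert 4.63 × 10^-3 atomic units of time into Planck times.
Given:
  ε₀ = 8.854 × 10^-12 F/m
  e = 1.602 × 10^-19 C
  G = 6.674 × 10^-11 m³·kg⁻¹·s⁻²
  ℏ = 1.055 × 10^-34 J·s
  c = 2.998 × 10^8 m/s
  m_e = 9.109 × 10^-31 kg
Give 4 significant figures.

2.081 × 10^24

atomic unit of time: τ_au = (4πε₀)²ℏ³/(m_e e⁴) = 2.423 × 10^-17 s
Planck time: t_P = √(ℏG/c⁵) = 5.392 × 10^-44 s
4.63 × 10^-3 × 2.423 × 10^-17 / 5.392 × 10^-44 = 2.081 × 10^24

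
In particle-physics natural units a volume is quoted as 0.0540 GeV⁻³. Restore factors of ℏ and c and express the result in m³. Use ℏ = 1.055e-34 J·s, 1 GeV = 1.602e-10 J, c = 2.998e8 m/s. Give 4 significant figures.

4.156e-49 m³

Volume is [L]³ = [E]⁻³·(ℏc)³.
1 GeV⁻³ → (ℏc)³ × (1 GeV in J)⁻³ = 7.696e-48 m³.
Result: 0.0540 × 7.696e-48 = 4.156e-49 m³.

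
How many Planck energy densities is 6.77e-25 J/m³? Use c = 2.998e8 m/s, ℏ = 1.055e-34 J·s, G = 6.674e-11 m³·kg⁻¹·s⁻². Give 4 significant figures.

1.461e-138

Planck energy density: u_P = c⁷/(ℏG²) = 4.632e113 J/m³.
6.77e-25 / 4.632e113 = 1.461e-138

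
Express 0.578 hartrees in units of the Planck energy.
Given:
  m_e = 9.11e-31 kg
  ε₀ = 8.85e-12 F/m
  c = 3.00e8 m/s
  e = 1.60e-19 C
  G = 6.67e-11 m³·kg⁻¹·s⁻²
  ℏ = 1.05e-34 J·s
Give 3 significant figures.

1.29e-27

hartree: E_h = m_e e⁴/(4πε₀ℏ)² = 4.38e-18 J
Planck energy: E_P = √(ℏc⁵/G) = 1.96e9 J
0.578 × 4.38e-18 / 1.96e9 = 1.29e-27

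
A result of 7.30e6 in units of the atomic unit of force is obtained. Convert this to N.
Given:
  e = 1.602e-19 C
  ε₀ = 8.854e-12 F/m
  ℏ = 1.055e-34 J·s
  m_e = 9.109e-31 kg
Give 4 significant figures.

0.6000 N

One atomic unit of force: F_au = E_h/a₀ = m_e²e⁶/((4πε₀)³ℏ⁴) = 8.220e-8 N.
7.30e6 × 8.220e-8 N = 0.6000 N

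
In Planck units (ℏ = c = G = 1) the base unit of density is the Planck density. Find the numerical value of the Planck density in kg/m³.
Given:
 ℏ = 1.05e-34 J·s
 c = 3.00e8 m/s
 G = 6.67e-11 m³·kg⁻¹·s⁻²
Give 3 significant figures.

5.20e96 kg/m³

ρ_P = c⁵/(ℏG²)
  = 2.43e42 / 4.67e-55
  = 5.20e96 kg/m³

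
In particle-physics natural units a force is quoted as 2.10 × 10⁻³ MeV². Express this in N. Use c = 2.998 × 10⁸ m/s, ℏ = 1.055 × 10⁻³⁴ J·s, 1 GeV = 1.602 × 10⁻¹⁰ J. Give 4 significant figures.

Force is [E]/[L] = [E]²/(ℏc); restore (ℏc)⁻¹.
1 GeV² → 1/(ℏc) × (1 GeV in J)² = 8.114 × 10⁵ N.
Convert the energy scale: 2.10 × 10⁻³ MeV² = 2.10 × 10⁻⁹ GeV².
Result: 2.10 × 10⁻⁹ × 8.114 × 10⁵ = 1.704 × 10⁻³ N.

1.704 × 10⁻³ N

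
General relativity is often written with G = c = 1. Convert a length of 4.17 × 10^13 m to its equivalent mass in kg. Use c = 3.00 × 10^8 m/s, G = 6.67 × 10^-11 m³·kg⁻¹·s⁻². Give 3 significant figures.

Length → mass via c²/G.
4.17 × 10^13 m × (c²/G) = 5.63 × 10^40 kg

5.63 × 10^40 kg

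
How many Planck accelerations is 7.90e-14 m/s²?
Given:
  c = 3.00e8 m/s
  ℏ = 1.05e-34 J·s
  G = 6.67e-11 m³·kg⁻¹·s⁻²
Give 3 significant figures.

Planck acceleration: a_P = √(c⁷/(ℏG)) = 5.59e51 m/s².
7.90e-14 / 5.59e51 = 1.41e-65

1.41e-65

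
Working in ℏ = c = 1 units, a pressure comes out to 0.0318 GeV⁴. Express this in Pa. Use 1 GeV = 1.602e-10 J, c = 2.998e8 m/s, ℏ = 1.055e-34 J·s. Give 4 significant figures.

6.619e35 Pa

Pressure is [E]/[L]³ = [E]⁴/(ℏc)³.
1 GeV⁴ → 1/(ℏc)³ × (1 GeV in J)⁴ = 2.082e37 Pa.
Result: 0.0318 × 2.082e37 = 6.619e35 Pa.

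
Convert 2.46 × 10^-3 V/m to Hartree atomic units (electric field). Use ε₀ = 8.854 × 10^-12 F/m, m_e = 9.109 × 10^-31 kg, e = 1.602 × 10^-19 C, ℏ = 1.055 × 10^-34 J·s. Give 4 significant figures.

atomic unit of electric field: E_au = E_h/(e a₀) = m_e²e⁵/((4πε₀)³ℏ⁴) = 5.131 × 10^11 V/m.
2.46 × 10^-3 / 5.131 × 10^11 = 4.794 × 10^-15

4.794 × 10^-15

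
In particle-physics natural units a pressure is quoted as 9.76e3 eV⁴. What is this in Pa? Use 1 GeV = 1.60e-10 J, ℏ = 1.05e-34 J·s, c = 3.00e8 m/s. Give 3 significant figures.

2.05e5 Pa

Pressure is [E]/[L]³ = [E]⁴/(ℏc)³.
1 GeV⁴ → 1/(ℏc)³ × (1 GeV in J)⁴ = 2.10e37 Pa.
Convert the energy scale: 9.76e3 eV⁴ = 9.76e-33 GeV⁴.
Result: 9.76e-33 × 2.10e37 = 2.05e5 Pa.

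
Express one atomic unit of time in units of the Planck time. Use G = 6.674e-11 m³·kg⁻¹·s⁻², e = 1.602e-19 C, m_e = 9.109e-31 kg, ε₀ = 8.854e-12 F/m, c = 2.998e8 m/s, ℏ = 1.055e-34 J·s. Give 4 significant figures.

atomic unit of time: τ_au = (4πε₀)²ℏ³/(m_e e⁴) = 2.423e-17 s
Planck time: t_P = √(ℏG/c⁵) = 5.392e-44 s
ratio = 2.423e-17 / 5.392e-44 = 4.494e26

4.494e26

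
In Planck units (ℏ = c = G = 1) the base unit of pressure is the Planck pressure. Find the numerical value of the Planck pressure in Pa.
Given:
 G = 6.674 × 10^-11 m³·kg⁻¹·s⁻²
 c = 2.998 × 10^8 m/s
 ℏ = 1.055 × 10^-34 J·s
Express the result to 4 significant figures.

4.632 × 10^113 Pa

p_P = c⁷/(ℏG²)
  = 2.177 × 10^59 / 4.699 × 10^-55
  = 4.632 × 10^113 Pa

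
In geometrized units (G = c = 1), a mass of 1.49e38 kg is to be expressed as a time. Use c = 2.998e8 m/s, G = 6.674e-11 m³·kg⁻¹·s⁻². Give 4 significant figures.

Mass → time via G/c³.
1.49e38 kg × (G/c³) = 369 s

369 s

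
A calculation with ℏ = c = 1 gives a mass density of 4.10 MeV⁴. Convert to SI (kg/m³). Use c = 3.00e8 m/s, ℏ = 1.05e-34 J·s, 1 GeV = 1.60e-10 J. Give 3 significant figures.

Mass density is [E]/(c²[L]³) = [E]⁴/(ℏ³c⁵).
1 GeV⁴ → 1/(ℏ³c⁵) × (1 GeV in J)⁴ = 2.33e20 kg/m³.
Convert the energy scale: 4.10 MeV⁴ = 4.10e-12 GeV⁴.
Result: 4.10e-12 × 2.33e20 = 9.55e8 kg/m³.

9.55e8 kg/m³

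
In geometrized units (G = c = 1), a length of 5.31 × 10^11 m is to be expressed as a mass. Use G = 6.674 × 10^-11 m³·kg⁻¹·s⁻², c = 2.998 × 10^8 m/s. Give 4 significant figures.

7.151 × 10^38 kg

Length → mass via c²/G.
5.31 × 10^11 m × (c²/G) = 7.151 × 10^38 kg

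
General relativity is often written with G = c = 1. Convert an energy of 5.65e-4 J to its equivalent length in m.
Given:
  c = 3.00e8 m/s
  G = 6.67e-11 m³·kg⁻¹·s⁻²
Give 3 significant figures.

4.65e-48 m

Energy → length via G/c⁴.
5.65e-4 J × (G/c⁴) = 4.65e-48 m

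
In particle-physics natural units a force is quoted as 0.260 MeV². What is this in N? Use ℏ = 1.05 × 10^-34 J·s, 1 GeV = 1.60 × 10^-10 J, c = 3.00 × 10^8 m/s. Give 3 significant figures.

Force is [E]/[L] = [E]²/(ℏc); restore (ℏc)⁻¹.
1 GeV² → 1/(ℏc) × (1 GeV in J)² = 8.13 × 10^5 N.
Convert the energy scale: 0.260 MeV² = 2.60 × 10^-7 GeV².
Result: 2.60 × 10^-7 × 8.13 × 10^5 = 0.211 N.

0.211 N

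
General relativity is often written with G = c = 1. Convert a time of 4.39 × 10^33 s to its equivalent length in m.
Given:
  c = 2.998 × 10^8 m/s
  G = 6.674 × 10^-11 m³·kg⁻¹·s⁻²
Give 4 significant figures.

1.316 × 10^42 m

Time → length via c.
4.39 × 10^33 s × (c) = 1.316 × 10^42 m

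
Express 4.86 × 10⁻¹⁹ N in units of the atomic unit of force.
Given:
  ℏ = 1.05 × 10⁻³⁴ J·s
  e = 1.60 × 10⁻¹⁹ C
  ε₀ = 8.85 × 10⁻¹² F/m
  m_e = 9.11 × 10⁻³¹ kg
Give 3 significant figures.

5.84 × 10⁻¹²

atomic unit of force: F_au = E_h/a₀ = m_e²e⁶/((4πε₀)³ℏ⁴) = 8.33 × 10⁻⁸ N.
4.86 × 10⁻¹⁹ / 8.33 × 10⁻⁸ = 5.84 × 10⁻¹²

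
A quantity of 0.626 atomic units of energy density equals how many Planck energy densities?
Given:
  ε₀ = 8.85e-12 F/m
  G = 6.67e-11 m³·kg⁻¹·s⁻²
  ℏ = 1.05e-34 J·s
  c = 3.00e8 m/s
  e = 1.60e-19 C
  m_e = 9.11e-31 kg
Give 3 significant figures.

4.03e-101

atomic unit of energy density: u_au = E_h/a₀³ = m_e⁴e¹⁰/((4πε₀)⁵ℏ⁸) = 3.01e13 J/m³
Planck energy density: u_P = c⁷/(ℏG²) = 4.68e113 J/m³
0.626 × 3.01e13 / 4.68e113 = 4.03e-101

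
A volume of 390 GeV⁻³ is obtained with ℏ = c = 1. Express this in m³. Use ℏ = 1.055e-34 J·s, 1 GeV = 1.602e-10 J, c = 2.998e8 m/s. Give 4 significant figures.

Volume is [L]³ = [E]⁻³·(ℏc)³.
1 GeV⁻³ → (ℏc)³ × (1 GeV in J)⁻³ = 7.696e-48 m³.
Result: 390 × 7.696e-48 = 3.001e-45 m³.

3.001e-45 m³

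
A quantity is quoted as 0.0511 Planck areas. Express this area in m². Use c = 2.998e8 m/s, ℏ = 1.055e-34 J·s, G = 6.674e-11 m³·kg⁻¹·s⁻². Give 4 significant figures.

One Planck area: A_P = ℏG/c³ = 2.613e-70 m².
0.0511 × 2.613e-70 m² = 1.335e-71 m²

1.335e-71 m²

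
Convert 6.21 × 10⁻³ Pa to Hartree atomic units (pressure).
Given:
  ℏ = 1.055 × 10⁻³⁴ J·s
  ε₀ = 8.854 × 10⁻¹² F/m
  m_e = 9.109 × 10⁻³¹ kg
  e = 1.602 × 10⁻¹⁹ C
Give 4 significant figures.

2.120 × 10⁻¹⁶

atomic unit of pressure: P_au = E_h/a₀³ = m_e⁴e¹⁰/((4πε₀)⁵ℏ⁸) = 2.929 × 10¹³ Pa.
6.21 × 10⁻³ / 2.929 × 10¹³ = 2.120 × 10⁻¹⁶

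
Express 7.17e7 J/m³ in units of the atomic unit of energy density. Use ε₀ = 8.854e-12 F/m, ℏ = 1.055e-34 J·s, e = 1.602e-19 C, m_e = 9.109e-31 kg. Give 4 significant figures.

atomic unit of energy density: u_au = E_h/a₀³ = m_e⁴e¹⁰/((4πε₀)⁵ℏ⁸) = 2.929e13 J/m³.
7.17e7 / 2.929e13 = 2.448e-6

2.448e-6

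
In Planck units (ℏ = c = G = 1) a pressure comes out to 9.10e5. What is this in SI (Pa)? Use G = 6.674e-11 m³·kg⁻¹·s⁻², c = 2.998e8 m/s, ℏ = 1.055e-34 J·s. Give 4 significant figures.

4.215e119 Pa

One Planck pressure: p_P = c⁷/(ℏG²) = 4.632e113 Pa.
9.10e5 × 4.632e113 Pa = 4.215e119 Pa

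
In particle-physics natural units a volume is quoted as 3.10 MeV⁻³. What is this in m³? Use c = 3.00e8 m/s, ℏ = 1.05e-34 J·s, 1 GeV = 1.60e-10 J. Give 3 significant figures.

Volume is [L]³ = [E]⁻³·(ℏc)³.
1 GeV⁻³ → (ℏc)³ × (1 GeV in J)⁻³ = 7.63e-48 m³.
Convert the energy scale: 3.10 MeV⁻³ = 3.10e9 GeV⁻³.
Result: 3.10e9 × 7.63e-48 = 2.37e-38 m³.

2.37e-38 m³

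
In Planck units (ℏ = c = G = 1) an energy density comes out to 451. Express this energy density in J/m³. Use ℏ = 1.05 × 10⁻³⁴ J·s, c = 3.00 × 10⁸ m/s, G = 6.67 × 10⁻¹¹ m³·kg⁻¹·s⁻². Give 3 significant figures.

2.11 × 10¹¹⁶ J/m³

One Planck energy density: u_P = c⁷/(ℏG²) = 4.68 × 10¹¹³ J/m³.
451 × 4.68 × 10¹¹³ J/m³ = 2.11 × 10¹¹⁶ J/m³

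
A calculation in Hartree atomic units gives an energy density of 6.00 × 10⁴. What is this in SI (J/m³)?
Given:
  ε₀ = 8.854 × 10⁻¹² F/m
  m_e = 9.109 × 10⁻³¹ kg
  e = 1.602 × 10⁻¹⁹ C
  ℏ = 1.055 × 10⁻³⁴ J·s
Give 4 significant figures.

1.757 × 10¹⁸ J/m³

One atomic unit of energy density: u_au = E_h/a₀³ = m_e⁴e¹⁰/((4πε₀)⁵ℏ⁸) = 2.929 × 10¹³ J/m³.
6.00 × 10⁴ × 2.929 × 10¹³ J/m³ = 1.757 × 10¹⁸ J/m³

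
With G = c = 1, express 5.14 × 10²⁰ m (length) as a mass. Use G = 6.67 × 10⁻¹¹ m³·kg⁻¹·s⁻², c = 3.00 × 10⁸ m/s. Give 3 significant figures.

6.94 × 10⁴⁷ kg

Length → mass via c²/G.
5.14 × 10²⁰ m × (c²/G) = 6.94 × 10⁴⁷ kg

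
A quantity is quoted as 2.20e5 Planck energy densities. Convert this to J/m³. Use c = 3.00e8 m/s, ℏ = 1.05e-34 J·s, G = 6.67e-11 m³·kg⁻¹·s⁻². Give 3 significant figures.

1.03e119 J/m³

One Planck energy density: u_P = c⁷/(ℏG²) = 4.68e113 J/m³.
2.20e5 × 4.68e113 J/m³ = 1.03e119 J/m³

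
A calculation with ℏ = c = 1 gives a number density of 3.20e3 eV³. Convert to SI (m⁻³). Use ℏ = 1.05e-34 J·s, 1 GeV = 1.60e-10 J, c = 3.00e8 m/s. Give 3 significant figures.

4.19e23 m⁻³

Number density is [L]⁻³ = [E]³/(ℏc)³.
1 GeV³ → 1/(ℏc)³ × (1 GeV in J)³ = 1.31e47 m⁻³.
Convert the energy scale: 3.20e3 eV³ = 3.20e-24 GeV³.
Result: 3.20e-24 × 1.31e47 = 4.19e23 m⁻³.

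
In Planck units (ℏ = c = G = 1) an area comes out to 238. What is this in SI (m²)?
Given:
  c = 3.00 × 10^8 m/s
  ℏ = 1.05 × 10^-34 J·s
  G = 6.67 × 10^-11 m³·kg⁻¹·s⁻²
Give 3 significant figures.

One Planck area: A_P = ℏG/c³ = 2.59 × 10^-70 m².
238 × 2.59 × 10^-70 m² = 6.17 × 10^-68 m²

6.17 × 10^-68 m²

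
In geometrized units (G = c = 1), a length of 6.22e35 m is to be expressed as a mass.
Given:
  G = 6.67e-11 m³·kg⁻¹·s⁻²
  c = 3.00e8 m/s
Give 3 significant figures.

Length → mass via c²/G.
6.22e35 m × (c²/G) = 8.39e62 kg

8.39e62 kg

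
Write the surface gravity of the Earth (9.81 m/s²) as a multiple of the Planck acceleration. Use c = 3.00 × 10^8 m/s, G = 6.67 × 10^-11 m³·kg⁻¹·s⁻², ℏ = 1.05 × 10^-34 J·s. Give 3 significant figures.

1.76 × 10^-51

Planck acceleration: a_P = √(c⁷/(ℏG)) = 5.59 × 10^51 m/s².
9.81 / 5.59 × 10^51 = 1.76 × 10^-51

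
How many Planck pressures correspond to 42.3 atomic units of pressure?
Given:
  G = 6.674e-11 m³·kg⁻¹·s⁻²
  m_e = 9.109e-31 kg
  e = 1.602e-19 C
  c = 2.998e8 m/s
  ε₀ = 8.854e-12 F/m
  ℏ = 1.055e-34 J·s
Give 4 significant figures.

atomic unit of pressure: P_au = E_h/a₀³ = m_e⁴e¹⁰/((4πε₀)⁵ℏ⁸) = 2.929e13 Pa
Planck pressure: p_P = c⁷/(ℏG²) = 4.632e113 Pa
42.3 × 2.929e13 / 4.632e113 = 2.675e-99

2.675e-99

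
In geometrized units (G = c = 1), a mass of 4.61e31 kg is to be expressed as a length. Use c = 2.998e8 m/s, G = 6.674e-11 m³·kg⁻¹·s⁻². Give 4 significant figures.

3.423e4 m

In G = c = 1 units mass has dimensions of length; the conversion factor is G/c².
4.61e31 kg × (G/c²) = 3.423e4 m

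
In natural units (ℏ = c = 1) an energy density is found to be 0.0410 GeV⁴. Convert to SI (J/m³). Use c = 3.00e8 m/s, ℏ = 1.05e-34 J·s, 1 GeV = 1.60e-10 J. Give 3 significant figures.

8.60e35 J/m³

[E]/[L]³ = [E]⁴/(ℏc)³; restore (ℏc)⁻³.
1 GeV⁴ → 1/(ℏc)³ × (1 GeV in J)⁴ = 2.10e37 J/m³.
Result: 0.0410 × 2.10e37 = 8.60e35 J/m³.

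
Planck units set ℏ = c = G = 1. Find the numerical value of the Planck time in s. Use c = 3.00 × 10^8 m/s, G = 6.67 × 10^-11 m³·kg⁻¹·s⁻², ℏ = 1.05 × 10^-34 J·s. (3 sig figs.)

5.37 × 10^-44 s

The unique combination of the constants set to 1 with dimensions of time is t_P = √(ℏG/c⁵).
  = √(2.88 × 10^-87)
  = 5.37 × 10^-44 s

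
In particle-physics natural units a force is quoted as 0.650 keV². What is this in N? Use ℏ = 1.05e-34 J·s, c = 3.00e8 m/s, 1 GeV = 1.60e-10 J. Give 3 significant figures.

5.28e-7 N

Force is [E]/[L] = [E]²/(ℏc); restore (ℏc)⁻¹.
1 GeV² → 1/(ℏc) × (1 GeV in J)² = 8.13e5 N.
Convert the energy scale: 0.650 keV² = 6.50e-13 GeV².
Result: 6.50e-13 × 8.13e5 = 5.28e-7 N.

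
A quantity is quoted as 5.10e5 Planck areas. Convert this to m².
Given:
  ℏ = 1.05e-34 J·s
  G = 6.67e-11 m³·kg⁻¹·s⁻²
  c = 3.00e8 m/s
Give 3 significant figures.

1.32e-64 m²

One Planck area: A_P = ℏG/c³ = 2.59e-70 m².
5.10e5 × 2.59e-70 m² = 1.32e-64 m²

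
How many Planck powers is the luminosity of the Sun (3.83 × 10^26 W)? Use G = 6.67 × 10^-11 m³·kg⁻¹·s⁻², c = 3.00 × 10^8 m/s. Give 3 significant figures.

1.05 × 10^-26

Planck power: P_P = c⁵/G = 3.64 × 10^52 W.
3.83 × 10^26 / 3.64 × 10^52 = 1.05 × 10^-26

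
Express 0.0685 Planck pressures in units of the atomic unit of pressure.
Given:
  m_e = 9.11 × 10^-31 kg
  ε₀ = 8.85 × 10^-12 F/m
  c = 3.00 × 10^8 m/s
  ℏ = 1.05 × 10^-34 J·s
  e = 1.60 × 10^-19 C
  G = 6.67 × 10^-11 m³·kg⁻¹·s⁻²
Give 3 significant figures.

1.06 × 10^99

Planck pressure: p_P = c⁷/(ℏG²) = 4.68 × 10^113 Pa
atomic unit of pressure: P_au = E_h/a₀³ = m_e⁴e¹⁰/((4πε₀)⁵ℏ⁸) = 3.01 × 10^13 Pa
0.0685 × 4.68 × 10^113 / 3.01 × 10^13 = 1.06 × 10^99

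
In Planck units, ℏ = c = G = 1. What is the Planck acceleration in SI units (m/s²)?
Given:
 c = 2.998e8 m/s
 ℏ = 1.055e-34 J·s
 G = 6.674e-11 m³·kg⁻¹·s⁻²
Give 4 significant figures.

Dimensional analysis gives a_P = √(c⁷/(ℏG)).
  = √(3.092e103)
  = 5.560e51 m/s²

5.560e51 m/s²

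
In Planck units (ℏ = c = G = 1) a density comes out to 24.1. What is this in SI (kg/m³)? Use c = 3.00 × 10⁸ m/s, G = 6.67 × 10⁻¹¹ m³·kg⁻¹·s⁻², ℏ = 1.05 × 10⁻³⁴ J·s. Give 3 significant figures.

1.25 × 10⁹⁸ kg/m³

One Planck density: ρ_P = c⁵/(ℏG²) = 5.20 × 10⁹⁶ kg/m³.
24.1 × 5.20 × 10⁹⁶ kg/m³ = 1.25 × 10⁹⁸ kg/m³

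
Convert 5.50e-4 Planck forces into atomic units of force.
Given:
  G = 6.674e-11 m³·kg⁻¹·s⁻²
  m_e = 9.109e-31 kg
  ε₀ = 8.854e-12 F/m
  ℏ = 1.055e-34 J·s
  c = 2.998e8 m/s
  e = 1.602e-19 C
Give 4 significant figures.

Planck force: F_P = c⁴/G = 1.210e44 N
atomic unit of force: F_au = E_h/a₀ = m_e²e⁶/((4πε₀)³ℏ⁴) = 8.220e-8 N
5.50e-4 × 1.210e44 / 8.220e-8 = 8.099e47

8.099e47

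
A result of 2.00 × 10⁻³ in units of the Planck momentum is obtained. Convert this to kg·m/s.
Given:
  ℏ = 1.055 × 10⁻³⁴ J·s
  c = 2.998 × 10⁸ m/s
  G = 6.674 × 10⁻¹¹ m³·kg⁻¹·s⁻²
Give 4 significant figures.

0.01305 kg·m/s

One Planck momentum: p_P = √(ℏc³/G) = 6.527 kg·m/s.
2.00 × 10⁻³ × 6.527 kg·m/s = 0.01305 kg·m/s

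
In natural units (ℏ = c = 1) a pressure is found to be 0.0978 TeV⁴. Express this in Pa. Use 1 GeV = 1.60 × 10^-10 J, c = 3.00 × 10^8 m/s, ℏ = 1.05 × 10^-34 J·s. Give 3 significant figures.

Pressure is [E]/[L]³ = [E]⁴/(ℏc)³.
1 GeV⁴ → 1/(ℏc)³ × (1 GeV in J)⁴ = 2.10 × 10^37 Pa.
Convert the energy scale: 0.0978 TeV⁴ = 9.78 × 10^10 GeV⁴.
Result: 9.78 × 10^10 × 2.10 × 10^37 = 2.05 × 10^48 Pa.

2.05 × 10^48 Pa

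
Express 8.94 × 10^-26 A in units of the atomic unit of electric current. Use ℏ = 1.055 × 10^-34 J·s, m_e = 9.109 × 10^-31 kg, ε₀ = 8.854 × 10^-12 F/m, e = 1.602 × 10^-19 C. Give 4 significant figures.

atomic unit of electric current: I_au = e E_h/ℏ = m_e e⁵/((4πε₀)²ℏ³) = 6.612 × 10^-3 A.
8.94 × 10^-26 / 6.612 × 10^-3 = 1.352 × 10^-23

1.352 × 10^-23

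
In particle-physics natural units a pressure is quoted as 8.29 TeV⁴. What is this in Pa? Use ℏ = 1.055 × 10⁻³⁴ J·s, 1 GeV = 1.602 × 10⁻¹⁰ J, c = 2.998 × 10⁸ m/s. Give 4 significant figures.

Pressure is [E]/[L]³ = [E]⁴/(ℏc)³.
1 GeV⁴ → 1/(ℏc)³ × (1 GeV in J)⁴ = 2.082 × 10³⁷ Pa.
Convert the energy scale: 8.29 TeV⁴ = 8.29 × 10¹² GeV⁴.
Result: 8.29 × 10¹² × 2.082 × 10³⁷ = 1.726 × 10⁵⁰ Pa.

1.726 × 10⁵⁰ Pa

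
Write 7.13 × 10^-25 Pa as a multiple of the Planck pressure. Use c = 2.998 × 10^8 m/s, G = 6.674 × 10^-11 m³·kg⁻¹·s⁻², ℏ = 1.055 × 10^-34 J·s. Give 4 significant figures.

1.539 × 10^-138

Planck pressure: p_P = c⁷/(ℏG²) = 4.632 × 10^113 Pa.
7.13 × 10^-25 / 4.632 × 10^113 = 1.539 × 10^-138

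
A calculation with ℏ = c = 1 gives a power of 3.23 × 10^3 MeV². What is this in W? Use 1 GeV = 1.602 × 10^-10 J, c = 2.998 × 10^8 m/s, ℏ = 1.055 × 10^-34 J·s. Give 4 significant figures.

7.857 × 10^11 W

Power is [E]/[T] = [E]²/ℏ.
1 GeV² → 1/ℏ × (1 GeV in J)² = 2.433 × 10^14 W.
Convert the energy scale: 3.23 × 10^3 MeV² = 3.23 × 10^-3 GeV².
Result: 3.23 × 10^-3 × 2.433 × 10^14 = 7.857 × 10^11 W.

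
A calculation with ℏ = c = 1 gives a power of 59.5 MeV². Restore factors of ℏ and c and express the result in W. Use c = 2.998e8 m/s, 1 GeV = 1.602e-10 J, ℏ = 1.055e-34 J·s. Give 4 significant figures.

Power is [E]/[T] = [E]²/ℏ.
1 GeV² → 1/ℏ × (1 GeV in J)² = 2.433e14 W.
Convert the energy scale: 59.5 MeV² = 5.95e-5 GeV².
Result: 5.95e-5 × 2.433e14 = 1.447e10 W.

1.447e10 W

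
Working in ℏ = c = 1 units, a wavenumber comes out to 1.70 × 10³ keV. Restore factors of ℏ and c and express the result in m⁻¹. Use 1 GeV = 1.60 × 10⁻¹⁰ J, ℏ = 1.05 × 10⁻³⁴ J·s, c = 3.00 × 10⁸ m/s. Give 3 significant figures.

Inverse length is [E]/(ℏc).
1 GeV → 1/(ℏc) × (1 GeV in J) = 5.08 × 10¹⁵ m⁻¹.
Convert the energy scale: 1.70 × 10³ keV = 1.70 × 10⁻³ GeV.
Result: 1.70 × 10⁻³ × 5.08 × 10¹⁵ = 8.63 × 10¹² m⁻¹.

8.63 × 10¹² m⁻¹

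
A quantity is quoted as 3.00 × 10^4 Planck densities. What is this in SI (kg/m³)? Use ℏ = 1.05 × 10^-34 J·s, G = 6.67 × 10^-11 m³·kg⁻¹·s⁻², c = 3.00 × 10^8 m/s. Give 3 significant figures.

One Planck density: ρ_P = c⁵/(ℏG²) = 5.20 × 10^96 kg/m³.
3.00 × 10^4 × 5.20 × 10^96 kg/m³ = 1.56 × 10^101 kg/m³

1.56 × 10^101 kg/m³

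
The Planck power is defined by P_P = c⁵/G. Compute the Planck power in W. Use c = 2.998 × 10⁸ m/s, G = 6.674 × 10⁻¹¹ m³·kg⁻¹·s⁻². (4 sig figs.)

P_P = c⁵/G
  = 2.422 × 10⁴² / 6.674 × 10⁻¹¹
  = 3.629 × 10⁵² W

3.629 × 10⁵² W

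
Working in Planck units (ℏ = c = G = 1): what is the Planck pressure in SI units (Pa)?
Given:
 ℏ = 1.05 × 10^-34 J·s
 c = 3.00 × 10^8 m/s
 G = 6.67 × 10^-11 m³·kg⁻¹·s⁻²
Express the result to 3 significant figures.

The unique combination of the constants set to 1 with dimensions of pressure is p_P = c⁷/(ℏG²).
  = 2.19 × 10^59 / 4.67 × 10^-55
  = 4.68 × 10^113 Pa

4.68 × 10^113 Pa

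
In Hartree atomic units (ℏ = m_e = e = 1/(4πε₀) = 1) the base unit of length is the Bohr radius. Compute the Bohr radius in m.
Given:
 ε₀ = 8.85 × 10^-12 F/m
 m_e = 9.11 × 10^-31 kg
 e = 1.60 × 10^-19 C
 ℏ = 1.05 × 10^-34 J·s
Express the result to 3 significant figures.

a₀ = 4πε₀ℏ²/(m_e e²)
  = 1.23 × 10^-78 / 2.33 × 10^-68
  = 5.26 × 10^-11 m

5.26 × 10^-11 m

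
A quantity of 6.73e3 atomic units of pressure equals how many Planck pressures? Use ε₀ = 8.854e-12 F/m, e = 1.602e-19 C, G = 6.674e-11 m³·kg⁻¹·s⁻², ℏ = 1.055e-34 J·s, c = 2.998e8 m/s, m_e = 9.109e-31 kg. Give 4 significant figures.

atomic unit of pressure: P_au = E_h/a₀³ = m_e⁴e¹⁰/((4πε₀)⁵ℏ⁸) = 2.929e13 Pa
Planck pressure: p_P = c⁷/(ℏG²) = 4.632e113 Pa
6.73e3 × 2.929e13 / 4.632e113 = 4.256e-97

4.256e-97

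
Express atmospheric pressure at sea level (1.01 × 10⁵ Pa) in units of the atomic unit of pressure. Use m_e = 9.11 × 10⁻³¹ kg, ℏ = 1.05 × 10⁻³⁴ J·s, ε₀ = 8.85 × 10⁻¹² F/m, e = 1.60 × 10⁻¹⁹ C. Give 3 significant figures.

3.35 × 10⁻⁹

atomic unit of pressure: P_au = E_h/a₀³ = m_e⁴e¹⁰/((4πε₀)⁵ℏ⁸) = 3.01 × 10¹³ Pa.
1.01 × 10⁵ / 3.01 × 10¹³ = 3.35 × 10⁻⁹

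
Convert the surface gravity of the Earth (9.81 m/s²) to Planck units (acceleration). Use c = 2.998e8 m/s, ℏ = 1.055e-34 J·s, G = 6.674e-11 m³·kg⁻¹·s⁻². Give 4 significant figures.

1.764e-51

Planck acceleration: a_P = √(c⁷/(ℏG)) = 5.560e51 m/s².
9.81 / 5.560e51 = 1.764e-51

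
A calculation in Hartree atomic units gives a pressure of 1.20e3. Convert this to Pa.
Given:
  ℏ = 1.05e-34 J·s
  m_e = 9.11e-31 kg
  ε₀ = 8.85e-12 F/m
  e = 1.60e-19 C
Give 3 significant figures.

One atomic unit of pressure: P_au = E_h/a₀³ = m_e⁴e¹⁰/((4πε₀)⁵ℏ⁸) = 3.01e13 Pa.
1.20e3 × 3.01e13 Pa = 3.62e16 Pa

3.62e16 Pa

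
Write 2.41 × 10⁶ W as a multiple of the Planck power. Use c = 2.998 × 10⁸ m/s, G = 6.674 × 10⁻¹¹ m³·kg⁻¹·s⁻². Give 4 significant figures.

6.641 × 10⁻⁴⁷

Planck power: P_P = c⁵/G = 3.629 × 10⁵² W.
2.41 × 10⁶ / 3.629 × 10⁵² = 6.641 × 10⁻⁴⁷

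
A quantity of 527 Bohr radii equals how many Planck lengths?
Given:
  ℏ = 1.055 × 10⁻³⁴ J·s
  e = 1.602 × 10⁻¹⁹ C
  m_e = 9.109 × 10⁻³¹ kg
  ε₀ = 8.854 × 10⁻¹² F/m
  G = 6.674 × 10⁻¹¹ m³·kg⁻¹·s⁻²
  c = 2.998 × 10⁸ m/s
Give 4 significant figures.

Bohr radius: a₀ = 4πε₀ℏ²/(m_e e²) = 5.297 × 10⁻¹¹ m
Planck length: ℓ_P = √(ℏG/c³) = 1.616 × 10⁻³⁵ m
527 × 5.297 × 10⁻¹¹ / 1.616 × 10⁻³⁵ = 1.727 × 10²⁷

1.727 × 10²⁷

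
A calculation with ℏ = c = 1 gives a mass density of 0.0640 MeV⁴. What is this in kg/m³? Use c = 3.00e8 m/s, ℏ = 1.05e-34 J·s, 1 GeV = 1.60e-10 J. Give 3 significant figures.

1.49e7 kg/m³

Mass density is [E]/(c²[L]³) = [E]⁴/(ℏ³c⁵).
1 GeV⁴ → 1/(ℏ³c⁵) × (1 GeV in J)⁴ = 2.33e20 kg/m³.
Convert the energy scale: 0.0640 MeV⁴ = 6.40e-14 GeV⁴.
Result: 6.40e-14 × 2.33e20 = 1.49e7 kg/m³.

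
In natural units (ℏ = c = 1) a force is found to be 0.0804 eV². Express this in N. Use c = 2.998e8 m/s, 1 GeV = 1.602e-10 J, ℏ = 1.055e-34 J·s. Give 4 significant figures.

6.524e-14 N

Force is [E]/[L] = [E]²/(ℏc); restore (ℏc)⁻¹.
1 GeV² → 1/(ℏc) × (1 GeV in J)² = 8.114e5 N.
Convert the energy scale: 0.0804 eV² = 8.04e-20 GeV².
Result: 8.04e-20 × 8.114e5 = 6.524e-14 N.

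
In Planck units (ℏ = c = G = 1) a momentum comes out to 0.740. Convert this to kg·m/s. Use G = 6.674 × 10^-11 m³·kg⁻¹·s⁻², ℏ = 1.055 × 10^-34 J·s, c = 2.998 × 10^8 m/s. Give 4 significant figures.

One Planck momentum: p_P = √(ℏc³/G) = 6.527 kg·m/s.
0.740 × 6.527 kg·m/s = 4.830 kg·m/s

4.830 kg·m/s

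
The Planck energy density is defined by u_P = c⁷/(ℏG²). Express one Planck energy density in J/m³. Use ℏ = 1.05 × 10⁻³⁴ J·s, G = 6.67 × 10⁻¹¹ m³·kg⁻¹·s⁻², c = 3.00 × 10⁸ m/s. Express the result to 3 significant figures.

u_P = c⁷/(ℏG²)
  = 2.19 × 10⁵⁹ / 4.67 × 10⁻⁵⁵
  = 4.68 × 10¹¹³ J/m³

4.68 × 10¹¹³ J/m³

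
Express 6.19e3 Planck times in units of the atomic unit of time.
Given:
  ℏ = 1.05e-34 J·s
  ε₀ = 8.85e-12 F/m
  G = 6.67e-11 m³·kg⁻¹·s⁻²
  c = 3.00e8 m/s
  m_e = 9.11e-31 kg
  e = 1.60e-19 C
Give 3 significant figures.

1.39e-23

Planck time: t_P = √(ℏG/c⁵) = 5.37e-44 s
atomic unit of time: τ_au = (4πε₀)²ℏ³/(m_e e⁴) = 2.40e-17 s
6.19e3 × 5.37e-44 / 2.40e-17 = 1.39e-23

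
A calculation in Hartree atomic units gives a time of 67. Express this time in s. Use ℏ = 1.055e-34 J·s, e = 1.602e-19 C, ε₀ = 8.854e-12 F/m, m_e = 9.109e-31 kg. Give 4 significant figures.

1.623e-15 s

One atomic unit of time: τ_au = (4πε₀)²ℏ³/(m_e e⁴) = 2.423e-17 s.
67 × 2.423e-17 s = 1.623e-15 s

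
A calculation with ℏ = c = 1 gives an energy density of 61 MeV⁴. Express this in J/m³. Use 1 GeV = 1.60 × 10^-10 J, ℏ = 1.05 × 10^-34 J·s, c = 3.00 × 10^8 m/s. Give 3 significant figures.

1.28 × 10^27 J/m³

[E]/[L]³ = [E]⁴/(ℏc)³; restore (ℏc)⁻³.
1 GeV⁴ → 1/(ℏc)³ × (1 GeV in J)⁴ = 2.10 × 10^37 J/m³.
Convert the energy scale: 61 MeV⁴ = 6.10 × 10^-11 GeV⁴.
Result: 6.10 × 10^-11 × 2.10 × 10^37 = 1.28 × 10^27 J/m³.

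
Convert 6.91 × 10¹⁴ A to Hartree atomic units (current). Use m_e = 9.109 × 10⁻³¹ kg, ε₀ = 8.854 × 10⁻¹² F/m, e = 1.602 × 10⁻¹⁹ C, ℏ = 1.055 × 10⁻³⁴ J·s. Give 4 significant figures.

1.045 × 10¹⁷

atomic unit of electric current: I_au = e E_h/ℏ = m_e e⁵/((4πε₀)²ℏ³) = 6.612 × 10⁻³ A.
6.91 × 10¹⁴ / 6.612 × 10⁻³ = 1.045 × 10¹⁷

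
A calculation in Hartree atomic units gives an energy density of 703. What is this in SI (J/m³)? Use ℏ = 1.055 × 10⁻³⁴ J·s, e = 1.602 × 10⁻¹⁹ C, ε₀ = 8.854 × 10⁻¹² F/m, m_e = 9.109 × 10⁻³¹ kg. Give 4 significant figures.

One atomic unit of energy density: u_au = E_h/a₀³ = m_e⁴e¹⁰/((4πε₀)⁵ℏ⁸) = 2.929 × 10¹³ J/m³.
703 × 2.929 × 10¹³ J/m³ = 2.059 × 10¹⁶ J/m³

2.059 × 10¹⁶ J/m³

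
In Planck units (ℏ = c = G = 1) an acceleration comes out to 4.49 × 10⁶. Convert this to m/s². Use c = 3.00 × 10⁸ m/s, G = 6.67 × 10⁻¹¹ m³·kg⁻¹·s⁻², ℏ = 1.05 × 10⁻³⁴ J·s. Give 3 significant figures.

2.51 × 10⁵⁸ m/s²

One Planck acceleration: a_P = √(c⁷/(ℏG)) = 5.59 × 10⁵¹ m/s².
4.49 × 10⁶ × 5.59 × 10⁵¹ m/s² = 2.51 × 10⁵⁸ m/s²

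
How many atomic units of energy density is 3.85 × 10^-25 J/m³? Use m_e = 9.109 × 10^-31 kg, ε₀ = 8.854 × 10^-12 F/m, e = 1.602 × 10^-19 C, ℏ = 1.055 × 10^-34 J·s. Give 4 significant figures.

1.314 × 10^-38

atomic unit of energy density: u_au = E_h/a₀³ = m_e⁴e¹⁰/((4πε₀)⁵ℏ⁸) = 2.929 × 10^13 J/m³.
3.85 × 10^-25 / 2.929 × 10^13 = 1.314 × 10^-38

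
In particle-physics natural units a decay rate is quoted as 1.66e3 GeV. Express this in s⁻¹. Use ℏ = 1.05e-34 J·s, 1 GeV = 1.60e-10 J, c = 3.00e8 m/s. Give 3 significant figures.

2.53e27 s⁻¹

A rate is [E]/ℏ; divide by ℏ.
1 GeV → 1/ℏ × (1 GeV in J) = 1.52e24 s⁻¹.
Result: 1.66e3 × 1.52e24 = 2.53e27 s⁻¹.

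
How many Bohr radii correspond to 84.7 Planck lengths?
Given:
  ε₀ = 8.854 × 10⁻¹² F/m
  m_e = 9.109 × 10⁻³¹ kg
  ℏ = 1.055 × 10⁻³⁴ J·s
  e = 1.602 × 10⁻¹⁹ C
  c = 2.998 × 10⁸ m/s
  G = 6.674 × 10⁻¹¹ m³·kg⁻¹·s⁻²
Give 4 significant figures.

Planck length: ℓ_P = √(ℏG/c³) = 1.616 × 10⁻³⁵ m
Bohr radius: a₀ = 4πε₀ℏ²/(m_e e²) = 5.297 × 10⁻¹¹ m
84.7 × 1.616 × 10⁻³⁵ / 5.297 × 10⁻¹¹ = 2.585 × 10⁻²³

2.585 × 10⁻²³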